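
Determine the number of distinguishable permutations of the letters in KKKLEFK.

KKKLEFK has 7 letters with K appearing 4 times.
Dividing 7! = 5040 by 4! = 24 for the repeated letters gives 210.

210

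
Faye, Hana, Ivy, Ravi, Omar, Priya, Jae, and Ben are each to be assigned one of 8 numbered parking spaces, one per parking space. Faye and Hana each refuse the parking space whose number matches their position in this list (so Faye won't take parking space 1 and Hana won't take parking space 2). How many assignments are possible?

Let Aᵢ (for i ∈ {1, 2}) be the placements that put person i in their forbidden parking space. Any j of these fix j positions, leaving (8−j)! ways to fill the rest, and there are C(2,j) ways to pick which j.
By inclusion–exclusion, the number of valid placements is Σ_{j=0}^{2} (−1)^j C(2,j)·(8−j)!.
Computing: 40320 − 10080 + 720 = 30960.

30960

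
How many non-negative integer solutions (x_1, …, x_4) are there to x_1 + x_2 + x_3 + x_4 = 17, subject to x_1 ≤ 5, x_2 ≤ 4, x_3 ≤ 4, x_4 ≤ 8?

35

Ignoring the caps, the number of non-negative solutions to x_1+…+x_4 = 17 is C(20,3) = 1140.
Subtract solutions that violate a single cap (substitute x_i' = x_i − (cap_i+1)): x_1 ≥ 6 gives C(14,3) = 364; x_2 ≥ 5 gives C(15,3) = 455; x_3 ≥ 5 gives C(15,3) = 455; x_4 ≥ 9 gives C(11,3) = 165. Together 1439.
Add back pairs where two caps are both exceeded: 84 + 84 + 10 + 120 + 20 + 20 = 338.
Subtract triples: 4 + 0 + 0 + 0 = 4.
By inclusion–exclusion the count is 1140 − 1439 + 338 − 4 = 35.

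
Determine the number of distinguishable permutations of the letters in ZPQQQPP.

140

ZPQQQPP has 7 letters with P appearing 3 times and Q appearing 3 times.
So there are 7! / (3!·3!) = 140 distinguishable arrangements.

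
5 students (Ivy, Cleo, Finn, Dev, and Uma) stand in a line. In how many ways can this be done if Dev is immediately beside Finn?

Glue Dev and Finn into one block (2 internal orders), leaving 4 units to arrange in a row.
So the count is 2·(4)! = 48.

48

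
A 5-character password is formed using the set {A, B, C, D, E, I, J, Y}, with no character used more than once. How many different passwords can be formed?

With no repetition, fill the 5 characters in order: 8 choices, then 7, down to 4.
8 × 7 × 6 × 5 × 4 = 6720.

6720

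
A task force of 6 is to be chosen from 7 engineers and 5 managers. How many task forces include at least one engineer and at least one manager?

917

Total 6-person selections from all 12: C(12,6) = 924.
Selections missing a whole group: no engineers → C(5,6) = 0; no managers → C(7,6) = 7.
Both groups omitted at once is impossible, so 924 − 7 = 917.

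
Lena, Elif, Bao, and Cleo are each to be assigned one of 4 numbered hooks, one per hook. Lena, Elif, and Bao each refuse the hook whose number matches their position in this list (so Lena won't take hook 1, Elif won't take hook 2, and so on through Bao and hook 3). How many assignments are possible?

11

Let Aᵢ (for i ∈ {1, 2, 3}) be the placements that put person i in their forbidden hook. Any j of these fix j positions, leaving (4−j)! ways to fill the rest, and there are C(3,j) ways to pick which j.
By inclusion–exclusion, the number of valid placements is Σ_{j=0}^{3} (−1)^j C(3,j)·(4−j)!.
Computing: 24 − 18 + 6 − 1 = 11.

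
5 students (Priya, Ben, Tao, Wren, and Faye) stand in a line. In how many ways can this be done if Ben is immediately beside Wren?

48

Place the 3 others and the Ben-Wren pair as 4 objects in a line; the pair has 2 internal arrangements.
So the count is 2·(4)! = 48.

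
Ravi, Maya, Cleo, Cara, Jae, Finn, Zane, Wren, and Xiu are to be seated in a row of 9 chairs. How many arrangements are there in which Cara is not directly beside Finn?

282240

Of the 9! = 362880 arrangements, those with Cara and Finn adjacent number 2 × 8! = 80640 (treat the pair as a block with 2 internal orders).
So 362880 − 80640 = 282240 arrangements keep them apart.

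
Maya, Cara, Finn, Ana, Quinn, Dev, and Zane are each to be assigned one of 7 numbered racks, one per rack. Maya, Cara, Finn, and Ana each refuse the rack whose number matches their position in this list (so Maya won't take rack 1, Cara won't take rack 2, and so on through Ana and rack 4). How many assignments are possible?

Let Aᵢ (for 1 ≤ i ≤ 4) be the placements that put person i in their forbidden rack. Any j of these fix j positions, leaving (7−j)! ways to fill the rest, and there are C(4,j) ways to pick which j.
By inclusion–exclusion, the number of valid placements is Σ_{j=0}^{4} (−1)^j C(4,j)·(7−j)!.
Computing: 5040 − 2880 + 720 − 96 + 6 = 2790.

2790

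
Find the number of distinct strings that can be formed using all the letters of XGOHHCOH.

3360

Letter multiplicities in XGOHHCOH: C×1, G×1, H×3, O×2, X×1.
So there are 8! / (3!·2!) = 3360 distinguishable arrangements.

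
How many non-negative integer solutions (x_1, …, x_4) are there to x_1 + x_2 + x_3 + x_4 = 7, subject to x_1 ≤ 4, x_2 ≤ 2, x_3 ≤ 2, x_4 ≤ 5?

40

By stars and bars, unrestricted non-negative solutions to x_1+…+x_4 = 7 number C(7+3,3) = 120.
Subtract solutions that violate a single cap (substitute x_i' = x_i − (cap_i+1)): x_1 ≥ 5 gives C(5,3) = 10; x_2 ≥ 3 gives C(7,3) = 35; x_3 ≥ 3 gives C(7,3) = 35; x_4 ≥ 6 gives C(4,3) = 4. Together 84.
Add back pairs where two caps are both exceeded: 0 + 0 + 0 + 4 + 0 + 0 = 4.
By inclusion–exclusion the count is 120 − 84 + 4 = 40.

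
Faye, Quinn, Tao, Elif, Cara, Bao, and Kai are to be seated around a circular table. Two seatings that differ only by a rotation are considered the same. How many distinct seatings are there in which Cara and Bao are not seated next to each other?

480

Without the restriction there are (6)! = 720 seatings.
Seatings with Cara beside Bao: treat them as a block with 2 internal orders, giving 2 × (5)! = 240.
Subtracting, 720 − 240 = 480.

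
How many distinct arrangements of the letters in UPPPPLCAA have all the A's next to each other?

1680

Treat the 2 copies of A as a single block. The multiset to arrange is then {AA, C, L, P, P, P, P, U}, 8 items in all.
That gives (8)!/(4!) = 1680 arrangements.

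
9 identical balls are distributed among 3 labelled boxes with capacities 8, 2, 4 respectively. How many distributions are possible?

14

By stars and bars, unrestricted non-negative solutions to x_1+…+x_3 = 9 number C(9+2,2) = 55.
Subtract solutions that violate a single cap (substitute x_i' = x_i − (cap_i+1)): x_1 ≥ 9 gives C(2,2) = 1; x_2 ≥ 3 gives C(8,2) = 28; x_3 ≥ 5 gives C(6,2) = 15. Together 44.
Add back pairs where two caps are both exceeded: 0 + 0 + 3 = 3.
By inclusion–exclusion the count is 55 − 44 + 3 = 14.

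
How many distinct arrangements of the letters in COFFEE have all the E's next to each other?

Treat the 2 copies of E as a single block. The multiset to arrange is then {EE, C, F, F, O}, 5 items in all.
That gives (5)!/(2!) = 60 arrangements.

60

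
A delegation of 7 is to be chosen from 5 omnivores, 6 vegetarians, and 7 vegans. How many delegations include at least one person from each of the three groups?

28987

Total 7-person selections from all 18: C(18,7) = 31824.
Subtract selections that omit an entire group: no omnivores → C(13,7) = 1716; no vegetarians → C(12,7) = 792; no vegans → C(11,7) = 330.
Add back selections omitting two groups (i.e. drawn from a single group): C(5,7) + C(6,7) + C(7,7) = 1.
By inclusion–exclusion: 31824 − 2838 + 1 = 28987.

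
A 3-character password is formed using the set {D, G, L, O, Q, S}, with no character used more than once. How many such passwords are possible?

With no repetition, fill the 3 characters in order: 6 choices, then 5, down to 4.
That product is 6 × 5 × 4 = 120.

120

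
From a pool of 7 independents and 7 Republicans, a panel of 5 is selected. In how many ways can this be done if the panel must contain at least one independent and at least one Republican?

1960

With no constraint there are C(14,5) = 2002 possible selections.
Selections missing a whole group: no independents → C(7,5) = 21; no Republicans → C(7,5) = 21.
Both groups omitted at once is impossible, so 2002 − 42 = 1960.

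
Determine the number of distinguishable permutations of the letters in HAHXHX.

60

The 6 letters of HAHXHX have repeats: H appearing 3 times and X appearing twice.
So there are 6! / (3!·2!) = 60 distinguishable arrangements.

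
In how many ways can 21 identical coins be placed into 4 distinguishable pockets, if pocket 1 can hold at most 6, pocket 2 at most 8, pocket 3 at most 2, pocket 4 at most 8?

By stars and bars, unrestricted non-negative solutions to x_1+…+x_4 = 21 number C(21+3,3) = 2024.
Subtract solutions that violate a single cap (substitute x_i' = x_i − (cap_i+1)): x_1 ≥ 7 gives C(17,3) = 680; x_2 ≥ 9 gives C(15,3) = 455; x_3 ≥ 3 gives C(21,3) = 1330; x_4 ≥ 9 gives C(15,3) = 455. Together 2920.
Add back pairs where two caps are both exceeded: 56 + 364 + 56 + 220 + 20 + 220 = 936.
Subtract triples: 10 + 0 + 10 + 1 = 21.
By inclusion–exclusion the count is 2024 − 2920 + 936 − 21 = 19.

19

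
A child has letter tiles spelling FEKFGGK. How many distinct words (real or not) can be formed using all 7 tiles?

Letter multiplicities in FEKFGGK: E×1, F×2, G×2, K×2.
So there are 7! / (2!·2!·2!) = 630 distinguishable arrangements.

630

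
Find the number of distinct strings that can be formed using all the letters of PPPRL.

20

PPPRL has 5 letters with P appearing 3 times.
So there are 5! / (3!) = 20 distinguishable arrangements.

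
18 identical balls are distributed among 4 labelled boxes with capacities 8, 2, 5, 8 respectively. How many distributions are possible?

46

Ignoring the caps, the number of non-negative solutions to x_1+…+x_4 = 18 is C(21,3) = 1330.
Subtract solutions that violate a single cap (substitute x_i' = x_i − (cap_i+1)): x_1 ≥ 9 gives C(12,3) = 220; x_2 ≥ 3 gives C(18,3) = 816; x_3 ≥ 6 gives C(15,3) = 455; x_4 ≥ 9 gives C(12,3) = 220. Together 1711.
Add back pairs where two caps are both exceeded: 84 + 20 + 1 + 220 + 84 + 20 = 429.
Subtract triples: 1 + 0 + 0 + 1 = 2.
By inclusion–exclusion the count is 1330 − 1711 + 429 − 2 = 46.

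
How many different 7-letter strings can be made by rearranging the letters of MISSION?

1260

MISSION has 7 letters with I appearing twice and S appearing twice.
So there are 7! / (2!·2!) = 1260 distinguishable arrangements.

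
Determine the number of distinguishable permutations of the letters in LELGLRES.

3360

Letter multiplicities in LELGLRES: E×2, G×1, L×3, R×1, S×1.
So there are 8! / (3!·2!) = 3360 distinguishable arrangements.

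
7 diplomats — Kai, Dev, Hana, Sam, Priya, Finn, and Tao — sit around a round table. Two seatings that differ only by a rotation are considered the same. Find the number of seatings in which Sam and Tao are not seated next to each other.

480

Without the restriction there are (6)! = 720 seatings.
Those with Sam next to Tao: fuse the pair into one unit and seat 6 units around a circle — 2·(5)! = 240.
Subtracting, 720 − 240 = 480.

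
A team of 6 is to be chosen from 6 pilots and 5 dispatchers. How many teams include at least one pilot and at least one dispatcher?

461

Unrestricted: C(11,6) = 462 ways to pick any 6 of the 11.
Subtract selections that omit an entire group: no pilots → C(5,6) = 0; no dispatchers → C(6,6) = 1.
Both groups omitted at once is impossible, so 462 − 1 = 461.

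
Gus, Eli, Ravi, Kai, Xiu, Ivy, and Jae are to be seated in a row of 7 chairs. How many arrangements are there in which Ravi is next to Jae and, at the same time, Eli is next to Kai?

480

Treat {Ravi,Jae} as one block (2 orders) and {Eli,Kai} as another (2 orders).
That leaves 5 units to arrange: 2 × 2 × 5! = 4 × 120 = 480.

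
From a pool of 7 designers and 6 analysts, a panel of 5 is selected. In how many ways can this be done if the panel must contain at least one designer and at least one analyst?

1260

Unrestricted: C(13,5) = 1287 ways to pick any 5 of the 13.
Selections missing a whole group: no designers → C(6,5) = 6; no analysts → C(7,5) = 21.
Both groups omitted at once is impossible, so 1287 − 27 = 1260.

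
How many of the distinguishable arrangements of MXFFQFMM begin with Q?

140

Fix Q in the first position and arrange the remaining 7 letters.
Those 7 letters have F appearing 3 times and M appearing 3 times, giving (7)!/(3!·3!) = 140.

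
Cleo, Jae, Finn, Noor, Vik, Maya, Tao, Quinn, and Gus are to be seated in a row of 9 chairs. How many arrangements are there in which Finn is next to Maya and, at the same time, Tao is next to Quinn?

Treat {Finn,Maya} as one block (2 orders) and {Tao,Quinn} as another (2 orders).
That leaves 7 units to arrange: 2 × 2 × 7! = 4 × 5040 = 20160.

20160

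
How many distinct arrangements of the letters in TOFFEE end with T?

Fix T in the last position and arrange the remaining 5 letters.
Those 5 letters have E appearing twice and F appearing twice, giving (5)!/(2!·2!) = 30.

30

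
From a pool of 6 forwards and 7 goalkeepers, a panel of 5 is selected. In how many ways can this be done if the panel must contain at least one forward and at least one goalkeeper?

1260

With no constraint there are C(13,5) = 1287 possible selections.
Selections missing a whole group: no forwards → C(7,5) = 21; no goalkeepers → C(6,5) = 6.
Both groups omitted at once is impossible, so 1287 − 27 = 1260.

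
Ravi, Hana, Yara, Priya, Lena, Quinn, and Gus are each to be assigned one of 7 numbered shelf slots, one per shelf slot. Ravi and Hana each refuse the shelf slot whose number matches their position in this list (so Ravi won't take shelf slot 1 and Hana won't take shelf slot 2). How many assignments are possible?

3720

Let Aᵢ (for i ∈ {1, 2}) be the placements that put person i in their forbidden shelf slot. Any j of these fix j positions, leaving (7−j)! ways to fill the rest, and there are C(2,j) ways to pick which j.
By inclusion–exclusion, the number of valid placements is Σ_{j=0}^{2} (−1)^j C(2,j)·(7−j)!.
Computing: 5040 − 1440 + 120 = 3720.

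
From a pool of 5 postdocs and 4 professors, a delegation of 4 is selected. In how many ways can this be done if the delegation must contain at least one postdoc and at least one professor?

With no constraint there are C(9,4) = 126 possible selections.
Subtract selections that omit an entire group: no postdocs → C(4,4) = 1; no professors → C(5,4) = 5.
Both groups omitted at once is impossible, so 126 − 6 = 120.

120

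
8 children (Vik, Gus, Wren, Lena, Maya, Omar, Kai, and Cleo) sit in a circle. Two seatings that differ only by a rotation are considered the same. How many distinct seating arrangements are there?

Around a circle, 8 distinct people have 8!/8 = (7)! = 5040 rotationally distinct seatings.

5040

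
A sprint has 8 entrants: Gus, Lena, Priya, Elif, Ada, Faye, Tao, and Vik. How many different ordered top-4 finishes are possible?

1680

This is an ordered selection of 4 from 8: P(8,4).
That gives 8 × 7 × 6 × 5 = 1680.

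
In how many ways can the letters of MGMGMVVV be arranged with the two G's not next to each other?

420

Total arrangements of MGMGMVVV: 8!/(3!·3!·2!) = 560.
If the two G's are adjacent, glue them into one block, leaving 7 items to arrange: (7)!/(3!·3!) = 140 ways.
Subtracting, 560 − 140 = 420 arrangements keep the G's apart.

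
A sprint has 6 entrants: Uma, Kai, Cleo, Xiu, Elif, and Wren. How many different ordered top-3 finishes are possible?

120

There are 6 choices for 1st place, 5 for 2nd, and 4 for 3rd.
That gives 6 × 5 × 4 = 120.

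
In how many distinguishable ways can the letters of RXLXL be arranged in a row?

30

Letter multiplicities in RXLXL: L×2, R×1, X×2.
So there are 5! / (2!·2!) = 30 distinguishable arrangements.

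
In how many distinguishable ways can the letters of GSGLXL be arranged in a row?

Letter multiplicities in GSGLXL: G×2, L×2, S×1, X×1.
Dividing 6! = 720 by 2!·2! = 4 for the repeated letters gives 180.

180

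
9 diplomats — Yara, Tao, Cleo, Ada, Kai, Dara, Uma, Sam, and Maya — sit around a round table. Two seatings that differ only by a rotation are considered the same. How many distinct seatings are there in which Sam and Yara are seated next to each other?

Glue Sam and Yara into a block (2 internal orders). Seating 8 units around a circle gives (7)! arrangements.
So 2 × (7)! = 2 × 5040 = 10080.

10080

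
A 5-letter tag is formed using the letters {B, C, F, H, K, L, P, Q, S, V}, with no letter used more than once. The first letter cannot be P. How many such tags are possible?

27216

The first letter has 10−1 = 9 choices (anything except P).
The remaining 4 letters are filled from the other 9 symbols without repetition: 9 × 8 × 7 × 6 = 3024.
Total: 9 × 3024 = 27216.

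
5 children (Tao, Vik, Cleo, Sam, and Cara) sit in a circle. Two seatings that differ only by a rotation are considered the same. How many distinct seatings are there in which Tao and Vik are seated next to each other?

Glue Tao and Vik into a block (2 internal orders). Seating 4 units around a circle gives (3)! arrangements.
So 2 × (3)! = 2 × 6 = 12.

12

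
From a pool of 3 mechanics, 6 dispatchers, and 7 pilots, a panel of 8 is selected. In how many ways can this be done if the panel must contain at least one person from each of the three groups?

11529

Total 8-person selections from all 16: C(16,8) = 12870.
Subtract selections that omit an entire group: no mechanics → C(13,8) = 1287; no dispatchers → C(10,8) = 45; no pilots → C(9,8) = 9.
Add back selections omitting two groups (i.e. drawn from a single group): C(3,8) + C(6,8) + C(7,8) = 0.
By inclusion–exclusion: 12870 − 1341 + 0 = 11529.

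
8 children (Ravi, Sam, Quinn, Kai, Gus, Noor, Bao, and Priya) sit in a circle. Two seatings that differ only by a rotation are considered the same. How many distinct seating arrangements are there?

5040

Around a circle, 8 distinct people have 8!/8 = (7)! = 5040 rotationally distinct seatings.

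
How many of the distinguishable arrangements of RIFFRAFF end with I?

105

With the last slot taken by I, it remains to arrange the other 7 letters (RFFRAFF).
Those 7 letters have F appearing 4 times and R appearing twice, giving (7)!/(4!·2!) = 105.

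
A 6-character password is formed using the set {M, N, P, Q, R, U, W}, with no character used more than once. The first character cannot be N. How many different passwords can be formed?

The first character has 7−1 = 6 choices (anything except N).
The remaining 5 characters are filled from the other 6 symbols without repetition: 6 × 5 × 4 × 3 × 2 = 720.
Total: 6 × 720 = 4320.

4320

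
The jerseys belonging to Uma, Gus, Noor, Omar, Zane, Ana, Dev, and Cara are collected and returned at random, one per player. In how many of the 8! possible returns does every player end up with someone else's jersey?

14833

Count assignments avoiding every fixed point. For any j of the 8 players fixed to their old jersey, the other 8−j can be arranged in (8−j)! ways.
By inclusion–exclusion this is Σ_{j=0}^{8} (−1)^j C(8,j)·(8−j)!.
Computing: 40320 − 40320 + 20160 − 6720 + 1680 − 336 + 56 − 8 + 1 = 14833.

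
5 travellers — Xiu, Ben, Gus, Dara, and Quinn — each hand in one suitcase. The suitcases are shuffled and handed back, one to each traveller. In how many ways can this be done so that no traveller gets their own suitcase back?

44

Let Aᵢ be the assignments in which traveller i gets their own suitcase. We want the size of the complement of A₁∪…∪A_5.
By inclusion–exclusion this is Σ_{j=0}^{5} (−1)^j C(5,j)·(5−j)!.
Computing: 120 − 120 + 60 − 20 + 5 − 1 = 44.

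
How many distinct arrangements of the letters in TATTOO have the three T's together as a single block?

12

Treat the 3 copies of T as a single block. The multiset to arrange is then {TTT, A, O, O}, 4 items in all.
That gives (4)!/(2!) = 12 arrangements.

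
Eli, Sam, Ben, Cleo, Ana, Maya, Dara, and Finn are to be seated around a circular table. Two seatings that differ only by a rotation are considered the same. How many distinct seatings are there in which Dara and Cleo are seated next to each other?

1440

Treat {Dara, Cleo} as one unit (2 internal orders) and seat the resulting 7 units around the table: (6)! circular arrangements.
So 2 × (6)! = 2 × 720 = 1440.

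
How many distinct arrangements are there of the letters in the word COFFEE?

COFFEE has 6 letters with E appearing twice and F appearing twice.
Dividing 6! = 720 by 2!·2! = 4 for the repeated letters gives 180.

180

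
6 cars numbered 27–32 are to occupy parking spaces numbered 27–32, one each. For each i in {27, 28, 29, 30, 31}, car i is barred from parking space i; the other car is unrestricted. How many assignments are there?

309

Let Aᵢ (for 27 ≤ i ≤ 31) be the placements that put car i in its forbidden parking space. Any j of these fix j positions, leaving (6−j)! ways to fill the rest, and there are C(5,j) ways to pick which j.
By inclusion–exclusion, the number of valid placements is Σ_{j=0}^{5} (−1)^j C(5,j)·(6−j)!.
Computing: 720 − 600 + 240 − 60 + 10 − 1 = 309.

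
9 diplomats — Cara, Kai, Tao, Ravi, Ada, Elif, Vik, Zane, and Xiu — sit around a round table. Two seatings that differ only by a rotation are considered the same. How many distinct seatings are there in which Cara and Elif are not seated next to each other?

30240

All circular seatings of 9 people number (8)! = 40320.
Those with Cara next to Elif: fuse the pair into one unit and seat 8 units around a circle — 2·(7)! = 10080.
Subtracting, 40320 − 10080 = 30240.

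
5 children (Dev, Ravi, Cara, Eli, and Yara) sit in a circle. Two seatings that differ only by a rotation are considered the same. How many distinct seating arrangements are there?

24

Around a circle, 5 distinct people have 5!/5 = (4)! = 24 rotationally distinct seatings.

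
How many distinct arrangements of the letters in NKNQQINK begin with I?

Fix I in the first position and arrange the remaining 7 letters.
Those 7 letters have K appearing twice, N appearing 3 times, and Q appearing twice, giving (7)!/(3!·2!·2!) = 210.

210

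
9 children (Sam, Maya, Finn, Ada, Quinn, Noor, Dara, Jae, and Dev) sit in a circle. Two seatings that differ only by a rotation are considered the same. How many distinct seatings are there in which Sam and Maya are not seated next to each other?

30240

Without the restriction there are (8)! = 40320 seatings.
Those with Sam next to Maya: fuse the pair into one unit and seat 8 units around a circle — 2·(7)! = 10080.
Subtracting, 40320 − 10080 = 30240.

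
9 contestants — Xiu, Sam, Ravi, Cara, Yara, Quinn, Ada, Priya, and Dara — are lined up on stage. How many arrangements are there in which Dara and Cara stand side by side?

Glue Dara and Cara into one block (2 internal orders), leaving 8 units to arrange in a row.
That gives 2 × 8! = 2 × 40320 = 80640.

80640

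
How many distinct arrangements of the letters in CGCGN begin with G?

Fix G in the first position and arrange the remaining 4 letters.
Those 4 letters have C appearing twice, giving (4)!/(2!) = 12.

12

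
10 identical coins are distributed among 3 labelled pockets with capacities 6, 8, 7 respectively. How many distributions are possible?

47

Without the upper bounds there are C(12,2) = 66 ways to split 10 among 3 pockets.
Subtract solutions that violate a single cap (substitute x_i' = x_i − (cap_i+1)): x_1 ≥ 7 gives C(5,2) = 10; x_2 ≥ 9 gives C(3,2) = 3; x_3 ≥ 8 gives C(4,2) = 6. Together 19.
No two caps can be exceeded simultaneously, so the pair terms are all 0.
By inclusion–exclusion the count is 66 − 19 + 0 = 47.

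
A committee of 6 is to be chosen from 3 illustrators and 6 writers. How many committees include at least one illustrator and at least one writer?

Unrestricted: C(9,6) = 84 ways to pick any 6 of the 9.
Subtract selections that omit an entire group: no illustrators → C(6,6) = 1; no writers → C(3,6) = 0.
Both groups omitted at once is impossible, so 84 − 1 = 83.

83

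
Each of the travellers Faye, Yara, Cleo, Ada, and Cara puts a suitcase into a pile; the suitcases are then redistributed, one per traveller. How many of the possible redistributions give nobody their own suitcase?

44

This is the derangement count D_5: permutations of 5 items with no fixed point.
By inclusion–exclusion this is Σ_{j=0}^{5} (−1)^j C(5,j)·(5−j)!.
Computing: 120 − 120 + 60 − 20 + 5 − 1 = 44.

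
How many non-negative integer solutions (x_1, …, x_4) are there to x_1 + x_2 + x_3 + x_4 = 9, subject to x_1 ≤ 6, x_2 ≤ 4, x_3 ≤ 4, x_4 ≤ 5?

Ignoring the caps, the number of non-negative solutions to x_1+…+x_4 = 9 is C(12,3) = 220.
Subtract solutions that violate a single cap (substitute x_i' = x_i − (cap_i+1)): x_1 ≥ 7 gives C(5,3) = 10; x_2 ≥ 5 gives C(7,3) = 35; x_3 ≥ 5 gives C(7,3) = 35; x_4 ≥ 6 gives C(6,3) = 20. Together 100.
No two caps can be exceeded simultaneously, so the pair terms are all 0.
By inclusion–exclusion the count is 220 − 100 + 0 = 120.

120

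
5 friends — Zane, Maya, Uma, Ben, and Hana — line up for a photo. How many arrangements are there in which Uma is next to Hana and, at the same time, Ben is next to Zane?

Treat {Uma,Hana} as one block (2 orders) and {Ben,Zane} as another (2 orders).
That leaves 3 units to arrange: 2 × 2 × 3! = 4 × 6 = 24.

24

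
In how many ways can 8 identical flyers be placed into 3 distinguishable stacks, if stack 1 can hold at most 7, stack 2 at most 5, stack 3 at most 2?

17

Without the upper bounds there are C(10,2) = 45 ways to split 8 among 3 stacks.
Subtract solutions that violate a single cap (substitute x_i' = x_i − (cap_i+1)): x_1 ≥ 8 gives C(2,2) = 1; x_2 ≥ 6 gives C(4,2) = 6; x_3 ≥ 3 gives C(7,2) = 21. Together 28.
No two caps can be exceeded simultaneously, so the pair terms are all 0.
By inclusion–exclusion the count is 45 − 28 + 0 = 17.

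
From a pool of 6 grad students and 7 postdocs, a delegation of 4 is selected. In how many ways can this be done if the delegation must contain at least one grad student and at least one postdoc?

665

With no constraint there are C(13,4) = 715 possible selections.
Selections missing a whole group: no grad students → C(7,4) = 35; no postdocs → C(6,4) = 15.
Both groups omitted at once is impossible, so 715 − 50 = 665.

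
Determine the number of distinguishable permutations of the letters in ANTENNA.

The 7 letters of ANTENNA have repeats: A appearing twice and N appearing 3 times.
The number of distinct arrangements is 7!/(3!·2!) = 5040/12 = 420.

420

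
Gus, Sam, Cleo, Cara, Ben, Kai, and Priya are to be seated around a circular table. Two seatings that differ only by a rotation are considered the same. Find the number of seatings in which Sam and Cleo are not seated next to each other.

Without the restriction there are (6)! = 720 seatings.
Seatings with Sam beside Cleo: treat them as a block with 2 internal orders, giving 2 × (5)! = 240.
Subtracting, 720 − 240 = 480.

480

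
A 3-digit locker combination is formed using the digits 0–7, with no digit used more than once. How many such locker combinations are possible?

With no repetition, fill the 3 digits in order: 8 choices, then 7, down to 6.
That product is 8 × 7 × 6 = 336.

336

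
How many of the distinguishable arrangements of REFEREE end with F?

15

Fix F in the last position and arrange the remaining 6 letters.
Those 6 letters have E appearing 4 times and R appearing twice, giving (6)!/(4!·2!) = 15.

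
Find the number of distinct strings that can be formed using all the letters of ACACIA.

60

Letter multiplicities in ACACIA: A×3, C×2, I×1.
So there are 6! / (3!·2!) = 60 distinguishable arrangements.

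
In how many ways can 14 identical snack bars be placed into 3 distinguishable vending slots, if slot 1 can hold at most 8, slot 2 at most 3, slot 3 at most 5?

6

Ignoring the caps, the number of non-negative solutions to x_1+…+x_3 = 14 is C(16,2) = 120.
Subtract solutions that violate a single cap (substitute x_i' = x_i − (cap_i+1)): x_1 ≥ 9 gives C(7,2) = 21; x_2 ≥ 4 gives C(12,2) = 66; x_3 ≥ 6 gives C(10,2) = 45. Together 132.
Add back pairs where two caps are both exceeded: 3 + 0 + 15 = 18.
By inclusion–exclusion the count is 120 − 132 + 18 = 6.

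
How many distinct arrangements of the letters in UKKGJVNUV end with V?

With the last slot taken by V, it remains to arrange the other 8 letters (UKKGJNUV).
Those 8 letters have K appearing twice and U appearing twice, giving (8)!/(2!·2!) = 10080.

10080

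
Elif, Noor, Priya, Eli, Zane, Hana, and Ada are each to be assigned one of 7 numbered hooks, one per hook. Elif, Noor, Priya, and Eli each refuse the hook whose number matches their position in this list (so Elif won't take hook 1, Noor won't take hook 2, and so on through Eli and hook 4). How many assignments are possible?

2790

Let Aᵢ (for 1 ≤ i ≤ 4) be the placements that put person i in their forbidden hook. Any j of these fix j positions, leaving (7−j)! ways to fill the rest, and there are C(4,j) ways to pick which j.
By inclusion–exclusion, the number of valid placements is Σ_{j=0}^{4} (−1)^j C(4,j)·(7−j)!.
Computing: 5040 − 2880 + 720 − 96 + 6 = 2790.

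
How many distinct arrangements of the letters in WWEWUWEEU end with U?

With the last slot taken by U, it remains to arrange the other 8 letters (WWEWWEEU).
Those 8 letters have E appearing 3 times and W appearing 4 times, giving (8)!/(4!·3!) = 280.

280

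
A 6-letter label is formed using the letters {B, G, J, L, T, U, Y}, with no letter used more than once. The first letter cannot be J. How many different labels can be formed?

4320

The first letter has 7−1 = 6 choices (anything except J).
The remaining 5 letters are filled from the other 6 symbols without repetition: 6 × 5 × 4 × 3 × 2 = 720.
Total: 6 × 720 = 4320.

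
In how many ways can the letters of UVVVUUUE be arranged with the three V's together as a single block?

Treat the 3 copies of V as a single block. The multiset to arrange is then {VVV, E, U, U, U, U}, 6 items in all.
That gives (6)!/(4!) = 30 arrangements.

30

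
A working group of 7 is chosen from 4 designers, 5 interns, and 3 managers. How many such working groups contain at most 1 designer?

Split by how many designers are chosen (0 through 1).
Sum: C(4,0)·C(8,7) + C(4,1)·C(8,6) = 8 + 112 = 120.

120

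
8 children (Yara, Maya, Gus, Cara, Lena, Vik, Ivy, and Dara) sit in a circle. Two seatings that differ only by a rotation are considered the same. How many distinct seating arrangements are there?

5040

Around a circle, 8 distinct people have 8!/8 = (7)! = 5040 rotationally distinct seatings.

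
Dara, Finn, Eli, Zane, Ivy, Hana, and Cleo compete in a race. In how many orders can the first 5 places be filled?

2520

This is an ordered selection of 5 from 7: P(7,5).
That gives 7 × 6 × 5 × 4 × 3 = 2520.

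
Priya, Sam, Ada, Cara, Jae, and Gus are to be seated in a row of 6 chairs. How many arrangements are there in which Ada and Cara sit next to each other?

240

Glue Ada and Cara into one block (2 internal orders), leaving 5 units to arrange in a row.
That gives 2 × 5! = 2 × 120 = 240.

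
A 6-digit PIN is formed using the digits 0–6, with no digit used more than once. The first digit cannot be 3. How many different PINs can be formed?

4320

The first digit has 7−1 = 6 choices (anything except 3).
The remaining 5 digits are filled from the other 6 symbols without repetition: 6 × 5 × 4 × 3 × 2 = 720.
Total: 6 × 720 = 4320.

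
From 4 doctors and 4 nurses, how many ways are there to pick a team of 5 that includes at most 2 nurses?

Split by how many nurses are chosen (0 through 2).
Sum: C(4,0)·C(4,5) + C(4,1)·C(4,4) + C(4,2)·C(4,3) = 0 + 4 + 24 = 28.

28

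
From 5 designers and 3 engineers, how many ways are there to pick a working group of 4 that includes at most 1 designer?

Split by how many designers are chosen (0 through 1).
Sum: C(5,0)·C(3,4) + C(5,1)·C(3,3) = 0 + 5 = 5.

5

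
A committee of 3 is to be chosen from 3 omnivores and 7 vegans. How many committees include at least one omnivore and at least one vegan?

With no constraint there are C(10,3) = 120 possible selections.
Selections missing a whole group: no omnivores → C(7,3) = 35; no vegans → C(3,3) = 1.
Both groups omitted at once is impossible, so 120 − 36 = 84.

84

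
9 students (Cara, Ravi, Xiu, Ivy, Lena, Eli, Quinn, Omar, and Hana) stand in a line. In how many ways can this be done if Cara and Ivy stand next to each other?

80640

Treat {Cara, Ivy} as a single unit. There are 8 units to order, and the pair itself can be ordered 2 ways.
So the count is 2·(8)! = 80640.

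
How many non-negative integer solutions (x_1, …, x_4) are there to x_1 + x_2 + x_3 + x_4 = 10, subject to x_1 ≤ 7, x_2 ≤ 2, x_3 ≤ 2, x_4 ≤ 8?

By stars and bars, unrestricted non-negative solutions to x_1+…+x_4 = 10 number C(10+3,3) = 286.
Subtract solutions that violate a single cap (substitute x_i' = x_i − (cap_i+1)): x_1 ≥ 8 gives C(5,3) = 10; x_2 ≥ 3 gives C(10,3) = 120; x_3 ≥ 3 gives C(10,3) = 120; x_4 ≥ 9 gives C(4,3) = 4. Together 254.
Add back pairs where two caps are both exceeded: 0 + 0 + 0 + 35 + 0 + 0 = 35.
By inclusion–exclusion the count is 286 − 254 + 35 = 67.

67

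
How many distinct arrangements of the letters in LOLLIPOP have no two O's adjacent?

Total arrangements of LOLLIPOP: 8!/(3!·2!·2!) = 1680.
Arrangements with the O's together: treat OO as one letter, giving (7)!/(3!·2!) = 420.
Subtracting, 1680 − 420 = 1260 arrangements keep the O's apart.

1260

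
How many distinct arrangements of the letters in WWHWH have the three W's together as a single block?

3

Treat the 3 copies of W as a single block. The multiset to arrange is then {WWW, H, H}, 3 items in all.
That gives (3)!/(2!) = 3 arrangements.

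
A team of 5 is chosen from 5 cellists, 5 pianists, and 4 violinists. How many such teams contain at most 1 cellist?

756

Split by how many cellists are chosen (0 through 1).
Sum: C(5,0)·C(9,5) + C(5,1)·C(9,4) = 126 + 630 = 756.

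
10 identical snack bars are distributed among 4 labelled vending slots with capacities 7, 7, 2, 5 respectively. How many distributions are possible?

115

By stars and bars, unrestricted non-negative solutions to x_1+…+x_4 = 10 number C(10+3,3) = 286.
Subtract solutions that violate a single cap (substitute x_i' = x_i − (cap_i+1)): x_1 ≥ 8 gives C(5,3) = 10; x_2 ≥ 8 gives C(5,3) = 10; x_3 ≥ 3 gives C(10,3) = 120; x_4 ≥ 6 gives C(7,3) = 35. Together 175.
Add back pairs where two caps are both exceeded: 0 + 0 + 0 + 0 + 0 + 4 = 4.
By inclusion–exclusion the count is 286 − 175 + 4 = 115.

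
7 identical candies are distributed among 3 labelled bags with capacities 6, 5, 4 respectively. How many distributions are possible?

26

Ignoring the caps, the number of non-negative solutions to x_1+…+x_3 = 7 is C(9,2) = 36.
Subtract solutions that violate a single cap (substitute x_i' = x_i − (cap_i+1)): x_1 ≥ 7 gives C(2,2) = 1; x_2 ≥ 6 gives C(3,2) = 3; x_3 ≥ 5 gives C(4,2) = 6. Together 10.
No two caps can be exceeded simultaneously, so the pair terms are all 0.
By inclusion–exclusion the count is 36 − 10 + 0 = 26.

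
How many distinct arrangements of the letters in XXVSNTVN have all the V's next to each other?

Treat the 2 copies of V as a single block. The multiset to arrange is then {VV, N, N, S, T, X, X}, 7 items in all.
That gives (7)!/(2!·2!) = 1260 arrangements.

1260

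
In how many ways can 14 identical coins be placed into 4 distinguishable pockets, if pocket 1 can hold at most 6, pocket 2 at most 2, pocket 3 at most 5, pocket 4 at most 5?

31

By stars and bars, unrestricted non-negative solutions to x_1+…+x_4 = 14 number C(14+3,3) = 680.
Subtract solutions that violate a single cap (substitute x_i' = x_i − (cap_i+1)): x_1 ≥ 7 gives C(10,3) = 120; x_2 ≥ 3 gives C(14,3) = 364; x_3 ≥ 6 gives C(11,3) = 165; x_4 ≥ 6 gives C(11,3) = 165. Together 814.
Add back pairs where two caps are both exceeded: 35 + 4 + 4 + 56 + 56 + 10 = 165.
By inclusion–exclusion the count is 680 − 814 + 165 = 31.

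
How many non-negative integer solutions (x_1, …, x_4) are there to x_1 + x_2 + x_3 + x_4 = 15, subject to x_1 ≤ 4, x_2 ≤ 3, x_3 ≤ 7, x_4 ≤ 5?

Without the upper bounds there are C(18,3) = 816 ways to split 15 among 4 variables.
Subtract solutions that violate a single cap (substitute x_i' = x_i − (cap_i+1)): x_1 ≥ 5 gives C(13,3) = 286; x_2 ≥ 4 gives C(14,3) = 364; x_3 ≥ 8 gives C(10,3) = 120; x_4 ≥ 6 gives C(12,3) = 220. Together 990.
Add back pairs where two caps are both exceeded: 84 + 10 + 35 + 20 + 56 + 4 = 209.
Subtract triples: 0 + 1 + 0 + 0 = 1.
By inclusion–exclusion the count is 816 − 990 + 209 − 1 = 34.

34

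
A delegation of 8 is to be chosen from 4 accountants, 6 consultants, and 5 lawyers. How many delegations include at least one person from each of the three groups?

6216

With no constraint there are C(15,8) = 6435 possible selections.
Subtract selections that omit an entire group: no accountants → C(11,8) = 165; no consultants → C(9,8) = 9; no lawyers → C(10,8) = 45.
Add back selections omitting two groups (i.e. drawn from a single group): C(4,8) + C(6,8) + C(5,8) = 0.
By inclusion–exclusion: 6435 − 219 + 0 = 6216.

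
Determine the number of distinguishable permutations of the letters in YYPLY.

Letter multiplicities in YYPLY: L×1, P×1, Y×3.
The number of distinct arrangements is 5!/(3!) = 120/6 = 20.

20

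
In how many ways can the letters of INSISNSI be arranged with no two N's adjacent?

420

There are 8!/(3!·3!·2!) = 560 arrangements of INSISNSI in total.
If the two N's are adjacent, glue them into one block, leaving 7 items to arrange: (7)!/(3!·3!) = 140 ways.
Subtracting, 560 − 140 = 420 arrangements keep the N's apart.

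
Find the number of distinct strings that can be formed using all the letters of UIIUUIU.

The 7 letters of UIIUUIU have repeats: I appearing 3 times and U appearing 4 times.
So there are 7! / (4!·3!) = 35 distinguishable arrangements.

35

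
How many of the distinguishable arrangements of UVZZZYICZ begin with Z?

With the first slot taken by Z, it remains to arrange the other 8 letters (UVZZYICZ).
Those 8 letters have Z appearing 3 times, giving (8)!/(3!) = 6720.

6720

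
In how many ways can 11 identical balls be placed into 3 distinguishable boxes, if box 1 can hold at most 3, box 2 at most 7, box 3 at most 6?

Ignoring the caps, the number of non-negative solutions to x_1+…+x_3 = 11 is C(13,2) = 78.
Subtract solutions that violate a single cap (substitute x_i' = x_i − (cap_i+1)): x_1 ≥ 4 gives C(9,2) = 36; x_2 ≥ 8 gives C(5,2) = 10; x_3 ≥ 7 gives C(6,2) = 15. Together 61.
Add back pairs where two caps are both exceeded: 0 + 1 + 0 = 1.
By inclusion–exclusion the count is 78 − 61 + 1 = 18.

18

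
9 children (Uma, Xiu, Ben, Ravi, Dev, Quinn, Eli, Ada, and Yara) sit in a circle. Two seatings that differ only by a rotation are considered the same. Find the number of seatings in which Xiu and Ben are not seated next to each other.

30240

All circular seatings of 9 people number (8)! = 40320.
Seatings with Xiu beside Ben: treat them as a block with 2 internal orders, giving 2 × (7)! = 10080.
Subtracting, 40320 − 10080 = 30240.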